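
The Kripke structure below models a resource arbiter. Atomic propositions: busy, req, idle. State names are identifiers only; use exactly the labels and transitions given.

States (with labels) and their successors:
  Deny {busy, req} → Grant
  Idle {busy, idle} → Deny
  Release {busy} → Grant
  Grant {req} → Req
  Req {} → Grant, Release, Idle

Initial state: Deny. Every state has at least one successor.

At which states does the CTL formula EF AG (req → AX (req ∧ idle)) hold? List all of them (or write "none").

States satisfying AG (req → AX (req ∧ idle)): ∅.
States satisfying EF AG (req → AX (req ∧ idle)): ∅.

none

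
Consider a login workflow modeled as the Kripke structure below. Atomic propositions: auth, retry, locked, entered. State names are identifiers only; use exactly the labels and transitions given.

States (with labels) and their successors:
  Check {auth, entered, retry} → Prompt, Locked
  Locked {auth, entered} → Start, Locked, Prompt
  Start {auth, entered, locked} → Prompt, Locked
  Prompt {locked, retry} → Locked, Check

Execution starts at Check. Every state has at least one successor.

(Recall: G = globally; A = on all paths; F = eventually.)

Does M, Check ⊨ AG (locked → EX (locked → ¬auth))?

States satisfying locked → EX (locked → ¬auth): {Check, Locked, Start, Prompt}.
States satisfying AG (locked → EX (locked → ¬auth)): {Check, Locked, Start, Prompt}.
Every state reachable from Check satisfies locked → EX (locked → ¬auth).
Check ∈ Sat(AG (locked → EX (locked → ¬auth))).

Satisfied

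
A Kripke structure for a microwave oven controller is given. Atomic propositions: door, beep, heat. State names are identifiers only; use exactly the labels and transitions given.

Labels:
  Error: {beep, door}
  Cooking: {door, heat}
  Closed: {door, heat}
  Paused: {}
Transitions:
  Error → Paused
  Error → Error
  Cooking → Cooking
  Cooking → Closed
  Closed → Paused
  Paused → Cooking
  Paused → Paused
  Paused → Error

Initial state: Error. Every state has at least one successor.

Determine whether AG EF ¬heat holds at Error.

Yes

States satisfying EF ¬heat: {Error, Cooking, Closed, Paused}.
States satisfying AG EF ¬heat: {Error, Cooking, Closed, Paused}.
Every state reachable from Error satisfies EF ¬heat.
Error ∈ Sat(AG EF ¬heat).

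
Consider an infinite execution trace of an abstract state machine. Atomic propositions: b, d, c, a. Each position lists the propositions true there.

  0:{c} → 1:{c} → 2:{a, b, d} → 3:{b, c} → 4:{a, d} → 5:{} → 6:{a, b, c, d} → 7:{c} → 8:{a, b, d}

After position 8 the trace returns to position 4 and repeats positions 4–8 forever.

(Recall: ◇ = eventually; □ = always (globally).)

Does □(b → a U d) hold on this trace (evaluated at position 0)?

b → a U d must hold at every position from 0 onward. It fails at position 3, so □(b → a U d) is false.
Positions where b holds: 2, 3, 6, 8.
Check a U d at each: 2→ok, 3→fails, 6→ok, 8→ok.

Violated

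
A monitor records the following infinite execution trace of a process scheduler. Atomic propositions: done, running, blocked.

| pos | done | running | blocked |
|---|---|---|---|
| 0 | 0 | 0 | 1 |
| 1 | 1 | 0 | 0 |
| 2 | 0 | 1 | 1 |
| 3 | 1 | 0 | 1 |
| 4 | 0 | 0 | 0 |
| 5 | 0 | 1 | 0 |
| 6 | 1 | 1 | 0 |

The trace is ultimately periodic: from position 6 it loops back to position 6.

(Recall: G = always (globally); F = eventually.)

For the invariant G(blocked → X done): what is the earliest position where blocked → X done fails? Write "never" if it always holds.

3

Check blocked → X done at each position in order: 0 ✓, 1 ✓, 2 ✓.
At position 3 the labels are {blocked, done} and the next position 4 has {}, so blocked → X done is false there. This is the first violation.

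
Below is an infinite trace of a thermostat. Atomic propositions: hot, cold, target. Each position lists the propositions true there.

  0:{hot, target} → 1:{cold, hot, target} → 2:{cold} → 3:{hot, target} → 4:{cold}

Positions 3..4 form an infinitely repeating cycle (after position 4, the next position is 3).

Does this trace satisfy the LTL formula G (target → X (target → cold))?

Holds

target → X (target → cold) holds at every position 0..4, and those are all positions ever visited, so G (target → X (target → cold)) holds.
Positions where target holds: 0, 1, 3.
Check X (target → cold) at each: 0→ok, 1→ok, 3→ok.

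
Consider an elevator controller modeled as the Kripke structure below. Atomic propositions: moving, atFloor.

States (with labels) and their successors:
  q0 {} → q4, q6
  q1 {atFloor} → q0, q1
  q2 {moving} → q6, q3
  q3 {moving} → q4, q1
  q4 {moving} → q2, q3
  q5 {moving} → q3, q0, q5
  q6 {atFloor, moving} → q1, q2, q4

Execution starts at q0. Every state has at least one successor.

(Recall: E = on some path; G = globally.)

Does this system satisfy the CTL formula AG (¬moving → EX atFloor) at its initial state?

States satisfying ¬moving → EX atFloor: {q0, q1, q2, q3, q4, q5, q6}.
States satisfying AG (¬moving → EX atFloor): {q0, q1, q2, q3, q4, q5, q6}.
Every state reachable from q0 satisfies ¬moving → EX atFloor.
q0 ∈ Sat(AG (¬moving → EX atFloor)).

Satisfied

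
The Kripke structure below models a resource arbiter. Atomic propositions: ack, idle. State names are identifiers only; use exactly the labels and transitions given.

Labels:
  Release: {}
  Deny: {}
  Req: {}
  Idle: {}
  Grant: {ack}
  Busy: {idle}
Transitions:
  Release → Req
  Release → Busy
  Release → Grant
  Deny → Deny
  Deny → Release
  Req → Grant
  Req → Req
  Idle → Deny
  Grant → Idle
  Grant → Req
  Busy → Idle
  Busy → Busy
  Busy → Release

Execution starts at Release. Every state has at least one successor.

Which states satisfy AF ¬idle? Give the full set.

States satisfying ¬idle: {Release, Deny, Req, Idle, Grant}.
States satisfying AF ¬idle: {Release, Deny, Req, Idle, Grant}.

{Release, Deny, Req, Idle, Grant}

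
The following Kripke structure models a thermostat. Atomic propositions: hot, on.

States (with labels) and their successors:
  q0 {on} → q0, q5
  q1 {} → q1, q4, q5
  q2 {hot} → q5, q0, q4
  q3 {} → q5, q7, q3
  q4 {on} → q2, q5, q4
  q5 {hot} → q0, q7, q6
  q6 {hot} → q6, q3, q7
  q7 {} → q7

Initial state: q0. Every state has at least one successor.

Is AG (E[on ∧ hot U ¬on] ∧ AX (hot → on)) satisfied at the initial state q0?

States satisfying E[on ∧ hot U ¬on] ∧ AX (hot → on): {q7}.
States satisfying AG (E[on ∧ hot U ¬on] ∧ AX (hot → on)): {q7}.
q0 is reachable from q0 and violates E[on ∧ hot U ¬on] ∧ AX (hot → on), so AG fails at q0.
q0 ∉ Sat(AG (E[on ∧ hot U ¬on] ∧ AX (hot → on))).

Does not hold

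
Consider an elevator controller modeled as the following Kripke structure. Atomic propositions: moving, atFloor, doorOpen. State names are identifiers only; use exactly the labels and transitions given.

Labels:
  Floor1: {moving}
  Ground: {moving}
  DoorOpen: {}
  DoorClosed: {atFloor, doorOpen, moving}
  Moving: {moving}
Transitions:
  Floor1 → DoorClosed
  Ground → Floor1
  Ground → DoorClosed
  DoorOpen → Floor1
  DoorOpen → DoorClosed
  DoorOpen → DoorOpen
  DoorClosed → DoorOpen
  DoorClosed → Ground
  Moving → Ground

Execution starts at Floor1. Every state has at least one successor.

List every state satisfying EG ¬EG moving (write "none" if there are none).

{DoorOpen}

States satisfying ¬EG moving: {DoorOpen}.
States satisfying EG ¬EG moving: {DoorOpen}.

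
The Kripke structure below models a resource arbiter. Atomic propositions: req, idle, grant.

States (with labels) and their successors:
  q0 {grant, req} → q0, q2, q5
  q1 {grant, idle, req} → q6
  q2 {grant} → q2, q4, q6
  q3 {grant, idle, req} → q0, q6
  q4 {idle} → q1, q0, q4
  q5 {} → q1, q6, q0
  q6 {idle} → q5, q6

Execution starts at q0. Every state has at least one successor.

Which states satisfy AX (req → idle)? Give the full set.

{q1, q2, q6}

States satisfying req → idle: {q1, q2, q3, q4, q5, q6}.
States satisfying AX (req → idle): {q1, q2, q6}.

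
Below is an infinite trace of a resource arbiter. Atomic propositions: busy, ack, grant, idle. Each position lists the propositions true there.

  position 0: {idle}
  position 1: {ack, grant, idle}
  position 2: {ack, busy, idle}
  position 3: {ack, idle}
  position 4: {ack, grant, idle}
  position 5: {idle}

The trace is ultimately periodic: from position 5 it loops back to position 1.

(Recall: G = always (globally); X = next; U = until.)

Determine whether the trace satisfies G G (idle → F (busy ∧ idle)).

G (idle → F (busy ∧ idle)) holds at every position 0..5, and those are all positions ever visited, so G G (idle → F (busy ∧ idle)) holds.

Holds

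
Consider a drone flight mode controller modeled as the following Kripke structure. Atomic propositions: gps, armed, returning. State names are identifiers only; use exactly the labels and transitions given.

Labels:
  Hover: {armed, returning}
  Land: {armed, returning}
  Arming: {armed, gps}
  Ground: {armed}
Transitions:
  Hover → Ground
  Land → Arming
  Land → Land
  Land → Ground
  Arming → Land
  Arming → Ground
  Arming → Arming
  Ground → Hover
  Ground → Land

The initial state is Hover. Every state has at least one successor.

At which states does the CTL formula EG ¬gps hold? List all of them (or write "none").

States satisfying ¬gps: {Hover, Land, Ground}.
States satisfying EG ¬gps: {Hover, Land, Ground}.

{Hover, Land, Ground}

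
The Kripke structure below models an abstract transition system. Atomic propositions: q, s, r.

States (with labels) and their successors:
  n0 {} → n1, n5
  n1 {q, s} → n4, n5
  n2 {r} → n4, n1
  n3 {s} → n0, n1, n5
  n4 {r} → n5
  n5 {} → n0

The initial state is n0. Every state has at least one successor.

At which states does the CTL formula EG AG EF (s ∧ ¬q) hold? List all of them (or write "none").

States satisfying AG EF (s ∧ ¬q): ∅.
States satisfying EG AG EF (s ∧ ¬q): ∅.

none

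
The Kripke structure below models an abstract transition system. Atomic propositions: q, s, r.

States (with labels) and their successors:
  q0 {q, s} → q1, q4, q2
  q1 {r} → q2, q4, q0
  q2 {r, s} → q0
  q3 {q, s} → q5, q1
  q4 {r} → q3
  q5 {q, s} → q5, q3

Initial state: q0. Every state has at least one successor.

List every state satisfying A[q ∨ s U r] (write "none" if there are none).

States satisfying q ∨ s: {q0, q2, q3, q5}.
States satisfying r: {q1, q2, q4}.
States satisfying A[q ∨ s U r]: {q0, q1, q2, q4}.

{q0, q1, q2, q4}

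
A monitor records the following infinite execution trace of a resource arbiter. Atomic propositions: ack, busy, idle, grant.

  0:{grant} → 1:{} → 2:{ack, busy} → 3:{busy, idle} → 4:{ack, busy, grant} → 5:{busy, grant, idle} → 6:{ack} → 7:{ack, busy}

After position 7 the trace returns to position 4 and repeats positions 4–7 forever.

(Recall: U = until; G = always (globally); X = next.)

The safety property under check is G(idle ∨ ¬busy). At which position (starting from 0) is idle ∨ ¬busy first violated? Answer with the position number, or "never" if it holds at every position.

2

Check idle ∨ ¬busy at each position in order: 0 ✓, 1 ✓.
At position 2 the labels are {ack, busy}, so idle ∨ ¬busy is false there. This is the first violation.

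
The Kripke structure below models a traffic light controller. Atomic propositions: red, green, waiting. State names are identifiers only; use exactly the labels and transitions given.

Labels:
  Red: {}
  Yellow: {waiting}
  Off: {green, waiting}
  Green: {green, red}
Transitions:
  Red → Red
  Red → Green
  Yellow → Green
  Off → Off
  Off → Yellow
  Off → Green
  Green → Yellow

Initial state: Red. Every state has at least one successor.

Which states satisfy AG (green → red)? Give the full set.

{Red, Yellow, Green}

States satisfying green → red: {Red, Yellow, Green}.
States satisfying AG (green → red): {Red, Yellow, Green}.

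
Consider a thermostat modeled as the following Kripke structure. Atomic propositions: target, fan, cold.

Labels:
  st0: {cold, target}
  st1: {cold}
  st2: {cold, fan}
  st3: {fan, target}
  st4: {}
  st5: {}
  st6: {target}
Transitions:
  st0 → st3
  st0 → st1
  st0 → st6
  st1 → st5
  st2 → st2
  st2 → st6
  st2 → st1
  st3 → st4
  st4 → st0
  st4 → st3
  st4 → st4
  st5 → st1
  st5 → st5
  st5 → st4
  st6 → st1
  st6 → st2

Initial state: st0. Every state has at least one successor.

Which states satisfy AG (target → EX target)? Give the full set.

none

States satisfying target → EX target: {st0, st1, st2, st4, st5}.
States satisfying AG (target → EX target): ∅.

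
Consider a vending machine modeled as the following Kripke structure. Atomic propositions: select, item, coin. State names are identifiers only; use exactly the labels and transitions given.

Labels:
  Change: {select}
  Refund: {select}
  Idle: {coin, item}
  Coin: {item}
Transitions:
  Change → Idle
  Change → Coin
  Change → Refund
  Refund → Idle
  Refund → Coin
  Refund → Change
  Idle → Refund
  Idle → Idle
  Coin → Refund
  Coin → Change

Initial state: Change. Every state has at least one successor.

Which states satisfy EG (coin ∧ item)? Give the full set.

{Idle}

States satisfying coin ∧ item: {Idle}.
States satisfying EG (coin ∧ item): {Idle}.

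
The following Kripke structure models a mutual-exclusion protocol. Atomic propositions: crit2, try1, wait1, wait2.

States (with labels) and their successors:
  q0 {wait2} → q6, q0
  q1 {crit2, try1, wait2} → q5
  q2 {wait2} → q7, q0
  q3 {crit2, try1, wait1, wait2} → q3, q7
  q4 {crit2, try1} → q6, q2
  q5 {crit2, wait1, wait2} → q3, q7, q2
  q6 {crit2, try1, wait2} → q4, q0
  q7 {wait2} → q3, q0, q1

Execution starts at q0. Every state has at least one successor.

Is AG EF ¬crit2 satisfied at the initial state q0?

States satisfying EF ¬crit2: {q0, q1, q2, q3, q4, q5, q6, q7}.
States satisfying AG EF ¬crit2: {q0, q1, q2, q3, q4, q5, q6, q7}.
Every state reachable from q0 satisfies EF ¬crit2.
q0 ∈ Sat(AG EF ¬crit2).

Holds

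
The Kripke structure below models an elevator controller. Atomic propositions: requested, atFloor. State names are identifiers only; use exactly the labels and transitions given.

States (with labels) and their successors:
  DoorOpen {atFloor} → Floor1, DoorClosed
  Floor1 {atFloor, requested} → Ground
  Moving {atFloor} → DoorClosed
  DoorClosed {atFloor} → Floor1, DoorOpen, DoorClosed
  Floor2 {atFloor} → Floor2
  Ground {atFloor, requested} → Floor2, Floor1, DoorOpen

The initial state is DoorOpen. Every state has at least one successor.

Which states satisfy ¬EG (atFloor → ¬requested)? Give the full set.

{Floor1, Ground}

States satisfying atFloor → ¬requested: {DoorOpen, Moving, DoorClosed, Floor2}.
States satisfying EG (atFloor → ¬requested): {DoorOpen, Moving, DoorClosed, Floor2}.
States satisfying ¬EG (atFloor → ¬requested): {Floor1, Ground}.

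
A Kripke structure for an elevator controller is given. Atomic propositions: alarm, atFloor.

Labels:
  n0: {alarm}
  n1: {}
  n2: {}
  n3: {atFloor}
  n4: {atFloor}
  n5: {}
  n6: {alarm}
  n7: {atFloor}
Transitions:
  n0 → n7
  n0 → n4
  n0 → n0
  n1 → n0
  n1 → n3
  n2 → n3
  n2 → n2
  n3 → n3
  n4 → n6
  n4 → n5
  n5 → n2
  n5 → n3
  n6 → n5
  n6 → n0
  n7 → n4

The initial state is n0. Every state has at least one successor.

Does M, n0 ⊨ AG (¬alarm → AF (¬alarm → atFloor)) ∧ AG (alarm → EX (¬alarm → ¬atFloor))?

States satisfying ¬alarm → AF (¬alarm → atFloor): {n0, n1, n3, n4, n6, n7}.
States satisfying AG (¬alarm → AF (¬alarm → atFloor)): {n3}.
States satisfying alarm → EX (¬alarm → ¬atFloor): {n0, n1, n2, n3, n4, n5, n6, n7}.
States satisfying AG (alarm → EX (¬alarm → ¬atFloor)): {n0, n1, n2, n3, n4, n5, n6, n7}.
States satisfying AG (¬alarm → AF (¬alarm → atFloor)) ∧ AG (alarm → EX (¬alarm → ¬atFloor)): {n3}.
n0 ∉ Sat(AG (¬alarm → AF (¬alarm → atFloor)) ∧ AG (alarm → EX (¬alarm → ¬atFloor))).

No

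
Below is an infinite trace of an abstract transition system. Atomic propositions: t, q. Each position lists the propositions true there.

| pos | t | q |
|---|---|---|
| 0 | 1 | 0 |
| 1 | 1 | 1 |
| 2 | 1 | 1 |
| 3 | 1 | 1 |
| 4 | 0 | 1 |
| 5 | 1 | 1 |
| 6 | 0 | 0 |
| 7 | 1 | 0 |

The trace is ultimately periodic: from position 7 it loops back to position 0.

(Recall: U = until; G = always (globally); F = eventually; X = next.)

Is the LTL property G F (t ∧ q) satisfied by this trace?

F (t ∧ q) holds at every position 0..7, and those are all positions ever visited, so G F (t ∧ q) holds.

Yes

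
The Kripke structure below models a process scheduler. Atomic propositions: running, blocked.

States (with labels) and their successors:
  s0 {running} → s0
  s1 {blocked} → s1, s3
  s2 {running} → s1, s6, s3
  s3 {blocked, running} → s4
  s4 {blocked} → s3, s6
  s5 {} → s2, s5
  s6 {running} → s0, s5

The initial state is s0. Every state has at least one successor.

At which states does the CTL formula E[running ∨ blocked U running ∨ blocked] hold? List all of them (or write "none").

States satisfying running ∨ blocked: {s0, s1, s2, s3, s4, s6}.
States satisfying E[running ∨ blocked U running ∨ blocked]: {s0, s1, s2, s3, s4, s6}.

{s0, s1, s2, s3, s4, s6}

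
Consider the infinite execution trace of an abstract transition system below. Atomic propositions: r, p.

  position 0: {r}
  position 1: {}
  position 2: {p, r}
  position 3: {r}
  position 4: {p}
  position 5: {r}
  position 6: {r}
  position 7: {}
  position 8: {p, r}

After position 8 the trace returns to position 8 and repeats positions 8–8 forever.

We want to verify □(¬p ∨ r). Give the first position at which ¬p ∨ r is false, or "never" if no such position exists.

Check ¬p ∨ r at each position in order: 0 ✓, 1 ✓, 2 ✓, 3 ✓.
At position 4 the labels are {p}, so ¬p ∨ r is false there. This is the first violation.

4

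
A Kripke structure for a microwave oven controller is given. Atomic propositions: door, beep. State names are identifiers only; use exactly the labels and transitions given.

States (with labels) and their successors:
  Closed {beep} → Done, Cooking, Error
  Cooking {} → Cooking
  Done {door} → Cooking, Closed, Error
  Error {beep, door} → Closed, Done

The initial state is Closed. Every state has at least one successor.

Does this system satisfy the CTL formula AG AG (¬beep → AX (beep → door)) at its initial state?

States satisfying AG (¬beep → AX (beep → door)): {Cooking}.
States satisfying AG AG (¬beep → AX (beep → door)): {Cooking}.
Closed is reachable from Closed and violates AG (¬beep → AX (beep → door)), so AG fails at Closed.
Closed ∉ Sat(AG AG (¬beep → AX (beep → door))).

Does not hold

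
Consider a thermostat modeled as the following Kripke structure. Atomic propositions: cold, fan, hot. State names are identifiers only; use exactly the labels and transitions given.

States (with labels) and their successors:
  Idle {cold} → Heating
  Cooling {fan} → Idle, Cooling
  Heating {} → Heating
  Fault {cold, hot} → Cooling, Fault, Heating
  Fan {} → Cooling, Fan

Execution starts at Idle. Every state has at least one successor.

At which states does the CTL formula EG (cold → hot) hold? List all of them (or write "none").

States satisfying cold → hot: {Cooling, Heating, Fault, Fan}.
States satisfying EG (cold → hot): {Cooling, Heating, Fault, Fan}.

{Cooling, Heating, Fault, Fan}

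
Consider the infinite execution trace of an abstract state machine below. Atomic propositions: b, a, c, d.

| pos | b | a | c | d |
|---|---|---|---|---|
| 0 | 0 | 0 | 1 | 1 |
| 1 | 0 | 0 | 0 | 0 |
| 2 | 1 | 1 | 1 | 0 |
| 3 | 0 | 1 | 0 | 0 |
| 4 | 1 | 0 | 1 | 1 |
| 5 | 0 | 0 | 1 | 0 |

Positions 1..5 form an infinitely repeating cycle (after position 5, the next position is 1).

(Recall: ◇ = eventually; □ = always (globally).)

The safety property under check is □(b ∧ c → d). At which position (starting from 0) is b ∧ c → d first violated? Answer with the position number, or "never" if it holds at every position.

2

Check b ∧ c → d at each position in order: 0 ✓, 1 ✓.
At position 2 the labels are {a, b, c}, so b ∧ c → d is false there. This is the first violation.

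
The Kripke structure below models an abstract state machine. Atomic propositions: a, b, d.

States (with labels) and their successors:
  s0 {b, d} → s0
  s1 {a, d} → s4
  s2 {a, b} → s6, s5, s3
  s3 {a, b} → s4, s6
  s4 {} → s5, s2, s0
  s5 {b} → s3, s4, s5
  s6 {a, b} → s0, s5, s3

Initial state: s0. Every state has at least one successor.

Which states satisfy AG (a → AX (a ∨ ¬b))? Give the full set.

{s0}

States satisfying a → AX (a ∨ ¬b): {s0, s1, s3, s4, s5}.
States satisfying AG (a → AX (a ∨ ¬b)): {s0}.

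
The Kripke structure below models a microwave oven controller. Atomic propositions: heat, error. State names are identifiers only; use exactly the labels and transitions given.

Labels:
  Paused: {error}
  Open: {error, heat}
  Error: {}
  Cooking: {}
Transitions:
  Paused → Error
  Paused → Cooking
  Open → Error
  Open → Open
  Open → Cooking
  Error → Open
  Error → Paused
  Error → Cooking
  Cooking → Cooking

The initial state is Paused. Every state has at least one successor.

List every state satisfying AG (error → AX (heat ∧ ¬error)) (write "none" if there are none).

{Cooking}

States satisfying error → AX (heat ∧ ¬error): {Error, Cooking}.
States satisfying AG (error → AX (heat ∧ ¬error)): {Cooking}.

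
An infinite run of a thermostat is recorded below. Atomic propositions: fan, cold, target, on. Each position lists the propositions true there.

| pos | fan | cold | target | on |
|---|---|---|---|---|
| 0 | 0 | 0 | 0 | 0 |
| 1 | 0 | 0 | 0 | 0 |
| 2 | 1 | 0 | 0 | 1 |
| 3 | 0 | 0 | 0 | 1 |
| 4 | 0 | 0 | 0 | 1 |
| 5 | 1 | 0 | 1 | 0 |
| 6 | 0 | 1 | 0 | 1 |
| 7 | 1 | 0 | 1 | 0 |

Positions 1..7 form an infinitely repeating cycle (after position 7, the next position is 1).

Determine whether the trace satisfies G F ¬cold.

F ¬cold holds at every position 0..7, and those are all positions ever visited, so G F ¬cold holds.

Satisfied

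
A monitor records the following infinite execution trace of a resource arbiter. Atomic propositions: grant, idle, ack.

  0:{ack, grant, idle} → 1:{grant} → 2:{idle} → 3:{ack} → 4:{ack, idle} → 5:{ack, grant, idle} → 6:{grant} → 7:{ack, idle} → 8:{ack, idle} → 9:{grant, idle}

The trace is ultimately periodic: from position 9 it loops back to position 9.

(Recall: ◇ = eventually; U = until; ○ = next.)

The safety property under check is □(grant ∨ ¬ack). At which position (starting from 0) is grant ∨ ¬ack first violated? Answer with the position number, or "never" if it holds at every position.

3

Check grant ∨ ¬ack at each position in order: 0 ✓, 1 ✓, 2 ✓.
At position 3 the labels are {ack}, so grant ∨ ¬ack is false there. This is the first violation.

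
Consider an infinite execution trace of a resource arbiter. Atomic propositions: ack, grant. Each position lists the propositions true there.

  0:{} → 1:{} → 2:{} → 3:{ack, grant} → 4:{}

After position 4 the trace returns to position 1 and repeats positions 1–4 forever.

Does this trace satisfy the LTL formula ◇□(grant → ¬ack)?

No

□(grant → ¬ack) is false at every position 0..4, so it never becomes true and ◇□(grant → ¬ack) fails.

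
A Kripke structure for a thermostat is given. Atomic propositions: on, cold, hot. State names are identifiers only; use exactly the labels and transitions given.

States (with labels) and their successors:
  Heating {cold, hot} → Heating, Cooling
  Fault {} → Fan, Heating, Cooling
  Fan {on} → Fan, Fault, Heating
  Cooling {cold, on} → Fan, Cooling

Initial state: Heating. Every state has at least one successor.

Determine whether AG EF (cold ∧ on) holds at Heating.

Holds

States satisfying EF (cold ∧ on): {Heating, Fault, Fan, Cooling}.
States satisfying AG EF (cold ∧ on): {Heating, Fault, Fan, Cooling}.
Every state reachable from Heating satisfies EF (cold ∧ on).
Heating ∈ Sat(AG EF (cold ∧ on)).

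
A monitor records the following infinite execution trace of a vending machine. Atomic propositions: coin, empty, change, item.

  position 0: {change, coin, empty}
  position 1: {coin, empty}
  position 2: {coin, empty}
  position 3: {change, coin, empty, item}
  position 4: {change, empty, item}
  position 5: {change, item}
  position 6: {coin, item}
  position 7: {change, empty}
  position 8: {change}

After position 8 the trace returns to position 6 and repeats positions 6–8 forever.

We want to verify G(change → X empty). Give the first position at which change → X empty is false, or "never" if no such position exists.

Check change → X empty at each position in order: 0 ✓, 1 ✓, 2 ✓, 3 ✓.
At position 4 the labels are {change, empty, item} and the next position 5 has {change, item}, so change → X empty is false there. This is the first violation.

4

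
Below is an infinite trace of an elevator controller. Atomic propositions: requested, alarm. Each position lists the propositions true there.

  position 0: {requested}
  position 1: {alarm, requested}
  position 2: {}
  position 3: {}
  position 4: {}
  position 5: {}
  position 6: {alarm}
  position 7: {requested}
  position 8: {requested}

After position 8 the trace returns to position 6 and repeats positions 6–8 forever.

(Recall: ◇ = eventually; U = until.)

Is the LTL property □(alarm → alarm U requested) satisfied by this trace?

alarm → alarm U requested holds at every position 0..8, and those are all positions ever visited, so □(alarm → alarm U requested) holds.
Positions where alarm holds: 1, 6.
Check alarm U requested at each: 1→ok, 6→ok.

Holds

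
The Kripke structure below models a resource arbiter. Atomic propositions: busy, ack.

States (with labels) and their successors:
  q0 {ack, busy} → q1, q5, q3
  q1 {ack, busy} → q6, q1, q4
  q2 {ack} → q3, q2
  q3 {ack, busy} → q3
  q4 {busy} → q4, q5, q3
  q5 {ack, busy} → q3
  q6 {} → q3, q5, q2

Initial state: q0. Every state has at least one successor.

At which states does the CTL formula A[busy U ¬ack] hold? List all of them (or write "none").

{q4, q6}

States satisfying busy: {q0, q1, q3, q4, q5}.
States satisfying ¬ack: {q4, q6}.
States satisfying A[busy U ¬ack]: {q4, q6}.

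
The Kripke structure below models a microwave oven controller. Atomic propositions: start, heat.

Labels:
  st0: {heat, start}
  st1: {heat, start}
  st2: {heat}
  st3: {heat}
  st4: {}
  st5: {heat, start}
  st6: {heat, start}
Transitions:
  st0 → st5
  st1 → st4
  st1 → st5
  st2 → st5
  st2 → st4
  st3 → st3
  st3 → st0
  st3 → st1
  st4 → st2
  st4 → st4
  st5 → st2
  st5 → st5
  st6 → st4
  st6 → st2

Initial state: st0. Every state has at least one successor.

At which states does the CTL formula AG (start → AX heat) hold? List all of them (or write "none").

{st0, st2, st4, st5}

States satisfying start → AX heat: {st0, st2, st3, st4, st5}.
States satisfying AG (start → AX heat): {st0, st2, st4, st5}.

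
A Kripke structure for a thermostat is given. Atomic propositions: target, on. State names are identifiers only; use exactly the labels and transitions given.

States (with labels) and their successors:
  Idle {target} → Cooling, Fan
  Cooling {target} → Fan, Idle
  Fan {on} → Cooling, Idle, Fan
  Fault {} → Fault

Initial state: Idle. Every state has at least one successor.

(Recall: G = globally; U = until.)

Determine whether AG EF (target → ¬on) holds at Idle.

States satisfying EF (target → ¬on): {Idle, Cooling, Fan, Fault}.
States satisfying AG EF (target → ¬on): {Idle, Cooling, Fan, Fault}.
Every state reachable from Idle satisfies EF (target → ¬on).
Idle ∈ Sat(AG EF (target → ¬on)).

Satisfied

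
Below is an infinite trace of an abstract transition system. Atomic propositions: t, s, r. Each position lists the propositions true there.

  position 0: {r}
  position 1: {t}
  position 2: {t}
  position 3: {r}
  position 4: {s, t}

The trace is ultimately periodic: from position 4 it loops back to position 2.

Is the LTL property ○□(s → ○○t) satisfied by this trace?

The position after 0 is 1; □(s → ○○t) is false there.

No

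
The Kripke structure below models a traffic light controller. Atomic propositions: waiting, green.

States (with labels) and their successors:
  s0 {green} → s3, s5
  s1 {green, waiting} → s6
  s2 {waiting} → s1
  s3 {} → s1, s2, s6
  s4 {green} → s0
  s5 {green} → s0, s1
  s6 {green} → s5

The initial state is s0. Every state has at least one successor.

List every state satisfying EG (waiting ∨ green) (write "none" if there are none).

{s0, s1, s2, s4, s5, s6}

States satisfying waiting ∨ green: {s0, s1, s2, s4, s5, s6}.
States satisfying EG (waiting ∨ green): {s0, s1, s2, s4, s5, s6}.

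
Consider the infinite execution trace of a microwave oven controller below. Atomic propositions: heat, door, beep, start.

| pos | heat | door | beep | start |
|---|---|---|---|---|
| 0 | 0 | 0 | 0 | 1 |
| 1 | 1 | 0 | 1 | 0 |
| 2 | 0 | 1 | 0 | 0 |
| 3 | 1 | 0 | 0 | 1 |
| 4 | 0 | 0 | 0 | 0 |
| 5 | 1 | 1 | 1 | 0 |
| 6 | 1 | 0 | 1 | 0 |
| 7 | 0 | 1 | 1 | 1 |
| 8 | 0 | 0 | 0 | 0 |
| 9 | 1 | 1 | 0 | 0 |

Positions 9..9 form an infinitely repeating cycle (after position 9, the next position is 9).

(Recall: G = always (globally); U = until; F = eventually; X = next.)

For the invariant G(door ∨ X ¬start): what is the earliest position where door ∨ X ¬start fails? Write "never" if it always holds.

Check door ∨ X ¬start at each position in order: 0 ✓, 1 ✓, 2 ✓, 3 ✓, 4 ✓, 5 ✓.
At position 6 the labels are {beep, heat} and the next position 7 has {beep, door, start}, so door ∨ X ¬start is false there. This is the first violation.

6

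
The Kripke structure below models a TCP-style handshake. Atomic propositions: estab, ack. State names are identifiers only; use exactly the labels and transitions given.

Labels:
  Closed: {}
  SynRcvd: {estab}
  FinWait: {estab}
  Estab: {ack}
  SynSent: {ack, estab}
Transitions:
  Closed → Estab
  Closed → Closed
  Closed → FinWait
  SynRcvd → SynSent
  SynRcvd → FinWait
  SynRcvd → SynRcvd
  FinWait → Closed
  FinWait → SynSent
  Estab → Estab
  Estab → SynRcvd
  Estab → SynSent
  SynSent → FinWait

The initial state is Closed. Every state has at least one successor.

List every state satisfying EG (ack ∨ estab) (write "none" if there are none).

States satisfying ack ∨ estab: {SynRcvd, FinWait, Estab, SynSent}.
States satisfying EG (ack ∨ estab): {SynRcvd, FinWait, Estab, SynSent}.

{SynRcvd, FinWait, Estab, SynSent}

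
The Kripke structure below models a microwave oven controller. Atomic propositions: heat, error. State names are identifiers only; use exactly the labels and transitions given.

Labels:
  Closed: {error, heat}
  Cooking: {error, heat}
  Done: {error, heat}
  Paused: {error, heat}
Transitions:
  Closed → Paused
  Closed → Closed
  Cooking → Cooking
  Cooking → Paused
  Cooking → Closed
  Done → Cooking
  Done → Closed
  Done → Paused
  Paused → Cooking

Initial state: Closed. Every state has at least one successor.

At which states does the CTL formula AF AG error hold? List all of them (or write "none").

States satisfying AG error: {Closed, Cooking, Done, Paused}.
States satisfying AF AG error: {Closed, Cooking, Done, Paused}.

{Closed, Cooking, Done, Paused}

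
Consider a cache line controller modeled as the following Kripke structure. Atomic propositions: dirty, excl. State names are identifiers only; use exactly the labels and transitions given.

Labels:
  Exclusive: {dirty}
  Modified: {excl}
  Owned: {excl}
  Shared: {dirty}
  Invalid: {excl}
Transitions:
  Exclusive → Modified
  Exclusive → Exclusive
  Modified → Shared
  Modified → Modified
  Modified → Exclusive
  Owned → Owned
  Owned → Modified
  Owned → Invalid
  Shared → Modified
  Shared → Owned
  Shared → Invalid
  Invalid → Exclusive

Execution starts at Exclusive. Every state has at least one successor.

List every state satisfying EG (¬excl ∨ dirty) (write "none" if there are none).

States satisfying ¬excl ∨ dirty: {Exclusive, Shared}.
States satisfying EG (¬excl ∨ dirty): {Exclusive}.

{Exclusive}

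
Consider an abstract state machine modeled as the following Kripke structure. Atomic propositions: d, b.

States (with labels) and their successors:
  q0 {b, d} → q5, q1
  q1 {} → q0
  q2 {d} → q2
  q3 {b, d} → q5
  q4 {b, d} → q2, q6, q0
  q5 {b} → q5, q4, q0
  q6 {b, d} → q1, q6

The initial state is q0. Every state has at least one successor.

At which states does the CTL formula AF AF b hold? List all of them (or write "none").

States satisfying AF b: {q0, q1, q3, q4, q5, q6}.
States satisfying AF AF b: {q0, q1, q3, q4, q5, q6}.

{q0, q1, q3, q4, q5, q6}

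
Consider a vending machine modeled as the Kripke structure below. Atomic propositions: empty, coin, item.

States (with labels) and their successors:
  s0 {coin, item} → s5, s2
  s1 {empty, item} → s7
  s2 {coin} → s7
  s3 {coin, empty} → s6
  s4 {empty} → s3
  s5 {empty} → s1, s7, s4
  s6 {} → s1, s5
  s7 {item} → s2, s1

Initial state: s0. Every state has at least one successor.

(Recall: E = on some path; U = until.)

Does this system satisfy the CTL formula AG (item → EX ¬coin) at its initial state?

Holds

States satisfying item → EX ¬coin: {s0, s1, s2, s3, s4, s5, s6, s7}.
States satisfying AG (item → EX ¬coin): {s0, s1, s2, s3, s4, s5, s6, s7}.
Every state reachable from s0 satisfies item → EX ¬coin.
s0 ∈ Sat(AG (item → EX ¬coin)).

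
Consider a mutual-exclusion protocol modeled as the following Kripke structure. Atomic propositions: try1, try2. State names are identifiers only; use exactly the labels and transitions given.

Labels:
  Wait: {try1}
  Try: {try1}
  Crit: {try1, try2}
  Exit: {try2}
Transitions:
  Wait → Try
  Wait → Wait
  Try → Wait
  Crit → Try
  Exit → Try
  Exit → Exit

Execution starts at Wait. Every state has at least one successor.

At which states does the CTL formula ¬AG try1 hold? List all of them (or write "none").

States satisfying try1: {Wait, Try, Crit}.
States satisfying AG try1: {Wait, Try, Crit}.
States satisfying ¬AG try1: {Exit}.

{Exit}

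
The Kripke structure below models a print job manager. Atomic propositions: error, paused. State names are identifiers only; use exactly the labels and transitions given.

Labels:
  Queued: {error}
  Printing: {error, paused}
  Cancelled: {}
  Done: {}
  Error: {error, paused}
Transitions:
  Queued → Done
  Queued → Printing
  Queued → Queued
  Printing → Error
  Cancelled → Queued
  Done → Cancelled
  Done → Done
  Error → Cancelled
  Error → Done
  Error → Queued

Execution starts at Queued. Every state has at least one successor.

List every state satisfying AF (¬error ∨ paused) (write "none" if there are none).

States satisfying ¬error ∨ paused: {Printing, Cancelled, Done, Error}.
States satisfying AF (¬error ∨ paused): {Printing, Cancelled, Done, Error}.

{Printing, Cancelled, Done, Error}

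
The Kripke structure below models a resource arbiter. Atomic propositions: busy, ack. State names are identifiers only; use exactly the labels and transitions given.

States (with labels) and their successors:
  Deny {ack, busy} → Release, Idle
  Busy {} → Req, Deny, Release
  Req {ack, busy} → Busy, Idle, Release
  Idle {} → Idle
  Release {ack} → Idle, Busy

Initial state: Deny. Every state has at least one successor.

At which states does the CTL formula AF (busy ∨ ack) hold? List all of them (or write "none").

{Deny, Busy, Req, Release}

States satisfying busy ∨ ack: {Deny, Req, Release}.
States satisfying AF (busy ∨ ack): {Deny, Busy, Req, Release}.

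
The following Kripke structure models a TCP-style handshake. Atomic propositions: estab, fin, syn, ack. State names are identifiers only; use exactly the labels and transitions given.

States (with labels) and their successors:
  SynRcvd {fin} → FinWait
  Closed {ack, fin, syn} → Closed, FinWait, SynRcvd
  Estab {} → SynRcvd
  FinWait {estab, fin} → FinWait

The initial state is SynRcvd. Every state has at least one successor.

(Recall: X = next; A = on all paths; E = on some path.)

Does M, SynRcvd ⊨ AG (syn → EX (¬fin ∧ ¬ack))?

States satisfying syn → EX (¬fin ∧ ¬ack): {SynRcvd, Estab, FinWait}.
States satisfying AG (syn → EX (¬fin ∧ ¬ack)): {SynRcvd, Estab, FinWait}.
Every state reachable from SynRcvd satisfies syn → EX (¬fin ∧ ¬ack).
SynRcvd ∈ Sat(AG (syn → EX (¬fin ∧ ¬ack))).

Yes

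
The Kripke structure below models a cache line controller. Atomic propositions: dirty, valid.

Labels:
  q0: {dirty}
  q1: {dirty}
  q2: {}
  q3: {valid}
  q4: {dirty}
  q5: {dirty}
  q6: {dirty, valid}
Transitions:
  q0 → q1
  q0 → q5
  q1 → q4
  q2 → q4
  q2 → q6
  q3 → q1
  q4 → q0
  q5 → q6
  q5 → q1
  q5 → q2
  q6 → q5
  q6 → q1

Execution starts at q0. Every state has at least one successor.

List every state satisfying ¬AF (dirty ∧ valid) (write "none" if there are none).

States satisfying dirty ∧ valid: {q6}.
States satisfying AF (dirty ∧ valid): {q6}.
States satisfying ¬AF (dirty ∧ valid): {q0, q1, q2, q3, q4, q5}.

{q0, q1, q2, q3, q4, q5}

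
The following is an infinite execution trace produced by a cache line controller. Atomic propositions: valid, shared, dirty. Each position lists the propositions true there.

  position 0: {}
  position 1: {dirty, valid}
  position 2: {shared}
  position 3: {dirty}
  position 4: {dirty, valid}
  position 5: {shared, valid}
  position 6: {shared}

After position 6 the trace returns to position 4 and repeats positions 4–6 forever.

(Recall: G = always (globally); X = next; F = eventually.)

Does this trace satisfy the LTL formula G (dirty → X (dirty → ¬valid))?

Does not hold

dirty → X (dirty → ¬valid) must hold at every position from 0 onward. It fails at position 3, so G (dirty → X (dirty → ¬valid)) is false.
Positions where dirty holds: 1, 3, 4.
Check X (dirty → ¬valid) at each: 1→ok, 3→fails, 4→ok.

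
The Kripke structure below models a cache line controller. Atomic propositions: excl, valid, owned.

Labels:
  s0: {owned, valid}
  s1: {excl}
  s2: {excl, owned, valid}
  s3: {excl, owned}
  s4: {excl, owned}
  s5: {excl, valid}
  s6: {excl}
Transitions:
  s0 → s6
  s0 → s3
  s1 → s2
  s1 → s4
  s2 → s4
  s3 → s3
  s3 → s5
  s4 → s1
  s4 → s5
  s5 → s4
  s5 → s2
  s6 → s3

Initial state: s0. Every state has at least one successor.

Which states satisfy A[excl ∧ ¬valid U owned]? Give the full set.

States satisfying excl ∧ ¬valid: {s1, s3, s4, s6}.
States satisfying owned: {s0, s2, s3, s4}.
States satisfying A[excl ∧ ¬valid U owned]: {s0, s1, s2, s3, s4, s6}.

{s0, s1, s2, s3, s4, s6}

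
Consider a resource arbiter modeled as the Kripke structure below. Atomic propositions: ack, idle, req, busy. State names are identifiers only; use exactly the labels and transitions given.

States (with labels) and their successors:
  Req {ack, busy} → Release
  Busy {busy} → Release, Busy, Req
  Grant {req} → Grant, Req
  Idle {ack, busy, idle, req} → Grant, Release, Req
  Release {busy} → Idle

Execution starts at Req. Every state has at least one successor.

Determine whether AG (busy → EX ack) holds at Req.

States satisfying busy → EX ack: {Busy, Grant, Idle, Release}.
States satisfying AG (busy → EX ack): ∅.
Req is reachable from Req and violates busy → EX ack, so AG fails at Req.
Req ∉ Sat(AG (busy → EX ack)).

Does not hold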